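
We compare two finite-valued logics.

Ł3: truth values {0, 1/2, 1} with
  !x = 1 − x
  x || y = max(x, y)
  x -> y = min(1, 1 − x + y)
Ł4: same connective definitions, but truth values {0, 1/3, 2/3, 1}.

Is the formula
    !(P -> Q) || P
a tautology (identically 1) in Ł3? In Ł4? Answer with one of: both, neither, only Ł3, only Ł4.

neither

In Ł3: at P = 0, Q = 0 the value is 0 — not a tautology.
In Ł4: at P = 0, Q = 0 the value is 0 — not a tautology.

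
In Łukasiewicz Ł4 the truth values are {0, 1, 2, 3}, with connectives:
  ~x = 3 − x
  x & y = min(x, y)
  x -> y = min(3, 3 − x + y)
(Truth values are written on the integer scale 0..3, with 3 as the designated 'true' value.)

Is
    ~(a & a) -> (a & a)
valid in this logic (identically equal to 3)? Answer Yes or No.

No

Counterexample: take a = 0.
a & a = 0 & 0 = 0
~(a & a) = ~0 = 3
~(a & a) -> (a & a) = 3 -> 0 = 0
This gives 0 ≠ 3.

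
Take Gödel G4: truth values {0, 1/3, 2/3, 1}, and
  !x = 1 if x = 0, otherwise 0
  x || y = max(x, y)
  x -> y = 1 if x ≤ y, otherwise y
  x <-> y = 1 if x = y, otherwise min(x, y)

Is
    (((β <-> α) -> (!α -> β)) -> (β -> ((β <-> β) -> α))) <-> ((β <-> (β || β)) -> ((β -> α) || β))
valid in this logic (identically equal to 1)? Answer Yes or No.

No

Counterexample: take α = 0, β = 1/3.
β <-> α = 1/3 <-> 0 = 0
!α = !0 = 1
!α -> β = 1 -> 1/3 = 1/3
(β <-> α) -> (!α -> β) = 0 -> 1/3 = 1
β <-> β = 1/3 <-> 1/3 = 1
(β <-> β) -> α = 1 -> 0 = 0
β -> ((β <-> β) -> α) = 1/3 -> 0 = 0
((β <-> α) -> (!α -> β)) -> (β -> ((β <-> β) -> α)) = 1 -> 0 = 0
β || β = 1/3 || 1/3 = 1/3
β <-> (β || β) = 1/3 <-> 1/3 = 1
β -> α = 1/3 -> 0 = 0
(β -> α) || β = 0 || 1/3 = 1/3
(β <-> (β || β)) -> ((β -> α) || β) = 1 -> 1/3 = 1/3
(((β <-> α) -> (!α -> β)) -> (β -> ((β <-> β) -> α))) <-> ((β <-> (β || β)) -> ((β -> α) || β)) = 0 <-> 1/3 = 0
This gives 0 ≠ 1.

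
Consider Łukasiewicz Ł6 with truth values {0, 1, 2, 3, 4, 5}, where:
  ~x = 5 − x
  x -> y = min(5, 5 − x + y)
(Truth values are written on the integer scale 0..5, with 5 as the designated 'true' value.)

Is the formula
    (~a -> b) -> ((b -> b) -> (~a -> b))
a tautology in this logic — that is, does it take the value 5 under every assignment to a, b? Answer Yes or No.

Yes

At a = 2, b = 3, for instance:
~a = ~2 = 3
~a -> b = 3 -> 3 = 5
b -> b = 3 -> 3 = 5
~a -> b = 3 -> 3 = 5
(b -> b) -> (~a -> b) = 5 -> 5 = 5
(~a -> b) -> ((b -> b) -> (~a -> b)) = 5 -> 5 = 5
and checking the remaining 35 assignments likewise gives ≥ 5 in every case.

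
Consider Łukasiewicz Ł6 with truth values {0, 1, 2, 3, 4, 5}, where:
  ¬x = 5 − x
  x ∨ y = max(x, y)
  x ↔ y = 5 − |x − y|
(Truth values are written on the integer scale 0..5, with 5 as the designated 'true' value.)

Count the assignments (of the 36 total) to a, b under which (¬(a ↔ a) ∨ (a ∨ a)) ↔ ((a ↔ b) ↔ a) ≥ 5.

7

value 5: 7 assignments (counts)
value 4: 12 assignments
value 3: 8 assignments
value 2: 4 assignments
value 1: 3 assignments
value 0: 2 assignments
So 7 of the 36 assignments meet the threshold.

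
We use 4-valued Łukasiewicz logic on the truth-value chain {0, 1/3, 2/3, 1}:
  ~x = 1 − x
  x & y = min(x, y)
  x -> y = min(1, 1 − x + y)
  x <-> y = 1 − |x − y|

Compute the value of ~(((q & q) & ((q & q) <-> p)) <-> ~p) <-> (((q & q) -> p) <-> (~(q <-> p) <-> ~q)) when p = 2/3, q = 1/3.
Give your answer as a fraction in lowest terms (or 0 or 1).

1/3

q & q = 1/3 & 1/3 = 1/3
q & q = 1/3 & 1/3 = 1/3
(q & q) <-> p = 1/3 <-> 2/3 = 2/3
(q & q) & ((q & q) <-> p) = 1/3 & 2/3 = 1/3
~p = ~2/3 = 1/3
((q & q) & ((q & q) <-> p)) <-> ~p = 1/3 <-> 1/3 = 1
~(((q & q) & ((q & q) <-> p)) <-> ~p) = ~1 = 0
q & q = 1/3 & 1/3 = 1/3
(q & q) -> p = 1/3 -> 2/3 = 1
q <-> p = 1/3 <-> 2/3 = 2/3
~(q <-> p) = ~2/3 = 1/3
~q = ~1/3 = 2/3
~(q <-> p) <-> ~q = 1/3 <-> 2/3 = 2/3
((q & q) -> p) <-> (~(q <-> p) <-> ~q) = 1 <-> 2/3 = 2/3
~(((q & q) & ((q & q) <-> p)) <-> ~p) <-> (((q & q) -> p) <-> (~(q <-> p) <-> ~q)) = 0 <-> 2/3 = 1/3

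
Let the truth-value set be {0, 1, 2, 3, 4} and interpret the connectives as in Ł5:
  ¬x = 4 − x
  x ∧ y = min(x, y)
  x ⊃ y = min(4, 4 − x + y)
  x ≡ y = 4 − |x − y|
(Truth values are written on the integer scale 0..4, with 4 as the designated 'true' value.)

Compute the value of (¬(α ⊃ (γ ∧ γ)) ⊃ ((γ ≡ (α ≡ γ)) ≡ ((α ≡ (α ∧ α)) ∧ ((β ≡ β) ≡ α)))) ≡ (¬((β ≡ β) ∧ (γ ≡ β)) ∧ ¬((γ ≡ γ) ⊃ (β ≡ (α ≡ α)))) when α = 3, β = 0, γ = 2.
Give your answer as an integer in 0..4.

γ ∧ γ = 2 ∧ 2 = 2
α ⊃ (γ ∧ γ) = 3 ⊃ 2 = 3
¬(α ⊃ (γ ∧ γ)) = ¬3 = 1
α ≡ γ = 3 ≡ 2 = 3
γ ≡ (α ≡ γ) = 2 ≡ 3 = 3
α ∧ α = 3 ∧ 3 = 3
α ≡ (α ∧ α) = 3 ≡ 3 = 4
β ≡ β = 0 ≡ 0 = 4
(β ≡ β) ≡ α = 4 ≡ 3 = 3
(α ≡ (α ∧ α)) ∧ ((β ≡ β) ≡ α) = 4 ∧ 3 = 3
(γ ≡ (α ≡ γ)) ≡ ((α ≡ (α ∧ α)) ∧ ((β ≡ β) ≡ α)) = 3 ≡ 3 = 4
¬(α ⊃ (γ ∧ γ)) ⊃ ((γ ≡ (α ≡ γ)) ≡ ((α ≡ (α ∧ α)) ∧ ((β ≡ β) ≡ α))) = 1 ⊃ 4 = 4
β ≡ β = 0 ≡ 0 = 4
γ ≡ β = 2 ≡ 0 = 2
(β ≡ β) ∧ (γ ≡ β) = 4 ∧ 2 = 2
¬((β ≡ β) ∧ (γ ≡ β)) = ¬2 = 2
γ ≡ γ = 2 ≡ 2 = 4
α ≡ α = 3 ≡ 3 = 4
β ≡ (α ≡ α) = 0 ≡ 4 = 0
(γ ≡ γ) ⊃ (β ≡ (α ≡ α)) = 4 ⊃ 0 = 0
¬((γ ≡ γ) ⊃ (β ≡ (α ≡ α))) = ¬0 = 4
¬((β ≡ β) ∧ (γ ≡ β)) ∧ ¬((γ ≡ γ) ⊃ (β ≡ (α ≡ α))) = 2 ∧ 4 = 2
(¬(α ⊃ (γ ∧ γ)) ⊃ ((γ ≡ (α ≡ γ)) ≡ ((α ≡ (α ∧ α)) ∧ ((β ≡ β) ≡ α)))) ≡ (¬((β ≡ β) ∧ (γ ≡ β)) ∧ ¬((γ ≡ γ) ⊃ (β ≡ (α ≡ α)))) = 4 ≡ 2 = 2

2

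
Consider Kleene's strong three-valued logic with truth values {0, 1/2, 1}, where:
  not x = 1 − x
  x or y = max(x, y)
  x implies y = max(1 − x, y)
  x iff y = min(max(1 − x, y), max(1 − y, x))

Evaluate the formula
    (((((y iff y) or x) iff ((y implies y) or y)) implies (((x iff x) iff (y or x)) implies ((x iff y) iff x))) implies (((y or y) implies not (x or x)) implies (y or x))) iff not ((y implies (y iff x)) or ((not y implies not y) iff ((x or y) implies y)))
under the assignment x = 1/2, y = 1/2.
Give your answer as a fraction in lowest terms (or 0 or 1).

1/2

y iff y = 1/2 iff 1/2 = 1/2
(y iff y) or x = 1/2 or 1/2 = 1/2
y implies y = 1/2 implies 1/2 = 1/2
(y implies y) or y = 1/2 or 1/2 = 1/2
((y iff y) or x) iff ((y implies y) or y) = 1/2 iff 1/2 = 1/2
x iff x = 1/2 iff 1/2 = 1/2
y or x = 1/2 or 1/2 = 1/2
(x iff x) iff (y or x) = 1/2 iff 1/2 = 1/2
x iff y = 1/2 iff 1/2 = 1/2
(x iff y) iff x = 1/2 iff 1/2 = 1/2
((x iff x) iff (y or x)) implies ((x iff y) iff x) = 1/2 implies 1/2 = 1/2
(((y iff y) or x) iff ((y implies y) or y)) implies (((x iff x) iff (y or x)) implies ((x iff y) iff x)) = 1/2 implies 1/2 = 1/2
y or y = 1/2 or 1/2 = 1/2
x or x = 1/2 or 1/2 = 1/2
not (x or x) = not 1/2 = 1/2
(y or y) implies not (x or x) = 1/2 implies 1/2 = 1/2
y or x = 1/2 or 1/2 = 1/2
((y or y) implies not (x or x)) implies (y or x) = 1/2 implies 1/2 = 1/2
((((y iff y) or x) iff ((y implies y) or y)) implies (((x iff x) iff (y or x)) implies ((x iff y) iff x))) implies (((y or y) implies not (x or x)) implies (y or x)) = 1/2 implies 1/2 = 1/2
y iff x = 1/2 iff 1/2 = 1/2
y implies (y iff x) = 1/2 implies 1/2 = 1/2
not y = not 1/2 = 1/2
not y = not 1/2 = 1/2
not y implies not y = 1/2 implies 1/2 = 1/2
x or y = 1/2 or 1/2 = 1/2
(x or y) implies y = 1/2 implies 1/2 = 1/2
(not y implies not y) iff ((x or y) implies y) = 1/2 iff 1/2 = 1/2
(y implies (y iff x)) or ((not y implies not y) iff ((x or y) implies y)) = 1/2 or 1/2 = 1/2
not ((y implies (y iff x)) or ((not y implies not y) iff ((x or y) implies y))) = not 1/2 = 1/2
(((((y iff y) or x) iff ((y implies y) or y)) implies (((x iff x) iff (y or x)) implies ((x iff y) iff x))) implies (((y or y) implies not (x or x)) implies (y or x))) iff not ((y implies (y iff x)) or ((not y implies not y) iff ((x or y) implies y))) = 1/2 iff 1/2 = 1/2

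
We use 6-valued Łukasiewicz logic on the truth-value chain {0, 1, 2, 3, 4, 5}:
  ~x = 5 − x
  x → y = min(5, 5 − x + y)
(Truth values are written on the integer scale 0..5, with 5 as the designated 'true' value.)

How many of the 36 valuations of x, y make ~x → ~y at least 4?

value 5: 21 assignments (counts)
value 4: 5 assignments (counts)
value 3: 4 assignments
value 2: 3 assignments
value 1: 2 assignments
value 0: 1 assignment
So 26 of the 36 assignments meet the threshold.

26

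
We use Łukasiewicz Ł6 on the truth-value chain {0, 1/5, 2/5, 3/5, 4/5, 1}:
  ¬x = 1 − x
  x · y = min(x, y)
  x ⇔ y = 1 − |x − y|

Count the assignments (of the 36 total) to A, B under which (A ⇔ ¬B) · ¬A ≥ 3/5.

12

value 1: 1 assignment (counts)
value 4/5: 4 assignments (counts)
value 3/5: 7 assignments (counts)
value 2/5: 9 assignments
value 1/5: 8 assignments
value 0: 7 assignments
So 12 of the 36 assignments meet the threshold.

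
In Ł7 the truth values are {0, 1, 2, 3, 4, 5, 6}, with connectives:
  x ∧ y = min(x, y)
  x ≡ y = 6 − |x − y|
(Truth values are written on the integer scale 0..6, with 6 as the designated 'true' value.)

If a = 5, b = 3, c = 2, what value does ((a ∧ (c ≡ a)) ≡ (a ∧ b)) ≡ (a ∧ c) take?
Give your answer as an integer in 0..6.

2

c ≡ a = 2 ≡ 5 = 3
a ∧ (c ≡ a) = 5 ∧ 3 = 3
a ∧ b = 5 ∧ 3 = 3
(a ∧ (c ≡ a)) ≡ (a ∧ b) = 3 ≡ 3 = 6
a ∧ c = 5 ∧ 2 = 2
((a ∧ (c ≡ a)) ≡ (a ∧ b)) ≡ (a ∧ c) = 6 ≡ 2 = 2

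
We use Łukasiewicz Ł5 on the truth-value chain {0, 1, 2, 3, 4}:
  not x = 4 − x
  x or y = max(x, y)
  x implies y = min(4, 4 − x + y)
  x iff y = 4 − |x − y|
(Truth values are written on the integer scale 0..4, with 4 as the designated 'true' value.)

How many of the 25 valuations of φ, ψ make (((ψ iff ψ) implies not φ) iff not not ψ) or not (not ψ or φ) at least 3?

value 4: 5 assignments (counts)
value 3: 8 assignments (counts)
value 2: 6 assignments
value 1: 4 assignments
value 0: 2 assignments
So 13 of the 25 assignments meet the threshold.

13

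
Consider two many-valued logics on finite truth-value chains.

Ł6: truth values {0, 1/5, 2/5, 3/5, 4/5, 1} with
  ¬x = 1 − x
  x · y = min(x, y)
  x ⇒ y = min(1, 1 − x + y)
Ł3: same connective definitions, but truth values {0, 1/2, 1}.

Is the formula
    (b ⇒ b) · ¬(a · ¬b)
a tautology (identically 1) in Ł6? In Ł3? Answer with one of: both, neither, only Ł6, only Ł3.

In Ł6: at a = 1/5, b = 0 the value is 4/5 — not a tautology.
In Ł3: at a = 1/2, b = 0 the value is 1/2 — not a tautology.

neither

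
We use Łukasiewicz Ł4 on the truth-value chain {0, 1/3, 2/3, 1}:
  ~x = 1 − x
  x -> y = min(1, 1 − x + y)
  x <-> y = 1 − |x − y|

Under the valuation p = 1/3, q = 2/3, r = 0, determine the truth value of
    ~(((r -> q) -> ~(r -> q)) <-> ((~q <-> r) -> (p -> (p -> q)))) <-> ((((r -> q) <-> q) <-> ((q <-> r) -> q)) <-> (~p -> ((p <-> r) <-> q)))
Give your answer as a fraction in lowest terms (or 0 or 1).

r -> q = 0 -> 2/3 = 1
r -> q = 0 -> 2/3 = 1
~(r -> q) = ~1 = 0
(r -> q) -> ~(r -> q) = 1 -> 0 = 0
~q = ~2/3 = 1/3
~q <-> r = 1/3 <-> 0 = 2/3
p -> q = 1/3 -> 2/3 = 1
p -> (p -> q) = 1/3 -> 1 = 1
(~q <-> r) -> (p -> (p -> q)) = 2/3 -> 1 = 1
((r -> q) -> ~(r -> q)) <-> ((~q <-> r) -> (p -> (p -> q))) = 0 <-> 1 = 0
~(((r -> q) -> ~(r -> q)) <-> ((~q <-> r) -> (p -> (p -> q)))) = ~0 = 1
r -> q = 0 -> 2/3 = 1
(r -> q) <-> q = 1 <-> 2/3 = 2/3
q <-> r = 2/3 <-> 0 = 1/3
(q <-> r) -> q = 1/3 -> 2/3 = 1
((r -> q) <-> q) <-> ((q <-> r) -> q) = 2/3 <-> 1 = 2/3
~p = ~1/3 = 2/3
p <-> r = 1/3 <-> 0 = 2/3
(p <-> r) <-> q = 2/3 <-> 2/3 = 1
~p -> ((p <-> r) <-> q) = 2/3 -> 1 = 1
(((r -> q) <-> q) <-> ((q <-> r) -> q)) <-> (~p -> ((p <-> r) <-> q)) = 2/3 <-> 1 = 2/3
~(((r -> q) -> ~(r -> q)) <-> ((~q <-> r) -> (p -> (p -> q)))) <-> ((((r -> q) <-> q) <-> ((q <-> r) -> q)) <-> (~p -> ((p <-> r) <-> q))) = 1 <-> 2/3 = 2/3

2/3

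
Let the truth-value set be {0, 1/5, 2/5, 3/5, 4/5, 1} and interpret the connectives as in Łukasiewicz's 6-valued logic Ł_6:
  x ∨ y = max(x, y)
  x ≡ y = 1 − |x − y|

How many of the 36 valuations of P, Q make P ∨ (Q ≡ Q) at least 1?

value 1: 36 assignments (counts)
So 36 of the 36 assignments meet the threshold.

36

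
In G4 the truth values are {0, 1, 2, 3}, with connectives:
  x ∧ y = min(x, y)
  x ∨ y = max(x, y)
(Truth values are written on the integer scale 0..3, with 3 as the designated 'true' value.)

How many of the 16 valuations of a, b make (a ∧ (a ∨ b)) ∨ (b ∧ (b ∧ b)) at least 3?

a = 0, b = 0 ↦ 0  <
a = 0, b = 1 ↦ 1  <
a = 0, b = 2 ↦ 2  <
a = 0, b = 3 ↦ 3  ≥
a = 1, b = 0 ↦ 1  <
a = 1, b = 1 ↦ 1  <
a = 1, b = 2 ↦ 2  <
a = 1, b = 3 ↦ 3  ≥
a = 2, b = 0 ↦ 2  <
a = 2, b = 1 ↦ 2  <
a = 2, b = 2 ↦ 2  <
a = 2, b = 3 ↦ 3  ≥
a = 3, b = 0 ↦ 3  ≥
a = 3, b = 1 ↦ 3  ≥
a = 3, b = 2 ↦ 3  ≥
a = 3, b = 3 ↦ 3  ≥
So 7 of the 16 assignments meet the threshold.

7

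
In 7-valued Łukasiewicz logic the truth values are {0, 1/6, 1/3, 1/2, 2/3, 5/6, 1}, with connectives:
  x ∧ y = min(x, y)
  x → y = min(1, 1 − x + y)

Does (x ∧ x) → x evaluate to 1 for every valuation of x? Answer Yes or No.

Yes

x = 0 ↦ 1
x = 1/6 ↦ 1
x = 1/3 ↦ 1
x = 1/2 ↦ 1
x = 2/3 ↦ 1
x = 5/6 ↦ 1
x = 1 ↦ 1
Every assignment gives a value ≥ 1.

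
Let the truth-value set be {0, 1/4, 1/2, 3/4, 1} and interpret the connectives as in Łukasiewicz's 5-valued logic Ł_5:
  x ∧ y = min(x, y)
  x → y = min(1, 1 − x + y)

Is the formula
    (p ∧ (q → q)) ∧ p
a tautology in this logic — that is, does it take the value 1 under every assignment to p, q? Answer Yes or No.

Counterexample: take p = 0, q = 0.
q → q = 0 → 0 = 1
p ∧ (q → q) = 0 ∧ 1 = 0
(p ∧ (q → q)) ∧ p = 0 ∧ 0 = 0
This gives 0 ≠ 1.

No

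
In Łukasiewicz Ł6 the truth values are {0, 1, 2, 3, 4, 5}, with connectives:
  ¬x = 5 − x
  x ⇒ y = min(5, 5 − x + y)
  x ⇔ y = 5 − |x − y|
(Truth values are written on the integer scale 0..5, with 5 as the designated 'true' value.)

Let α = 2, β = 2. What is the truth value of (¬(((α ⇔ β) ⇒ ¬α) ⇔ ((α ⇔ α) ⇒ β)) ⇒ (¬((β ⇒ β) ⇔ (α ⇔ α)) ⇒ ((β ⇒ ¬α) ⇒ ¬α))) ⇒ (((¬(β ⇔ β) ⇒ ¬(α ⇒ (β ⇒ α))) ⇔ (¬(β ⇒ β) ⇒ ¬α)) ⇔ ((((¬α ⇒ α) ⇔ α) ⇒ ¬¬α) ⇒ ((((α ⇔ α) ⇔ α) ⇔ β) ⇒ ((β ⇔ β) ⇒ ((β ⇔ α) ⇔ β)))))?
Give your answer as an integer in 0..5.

3

α ⇔ β = 2 ⇔ 2 = 5
¬α = ¬2 = 3
(α ⇔ β) ⇒ ¬α = 5 ⇒ 3 = 3
α ⇔ α = 2 ⇔ 2 = 5
(α ⇔ α) ⇒ β = 5 ⇒ 2 = 2
((α ⇔ β) ⇒ ¬α) ⇔ ((α ⇔ α) ⇒ β) = 3 ⇔ 2 = 4
¬(((α ⇔ β) ⇒ ¬α) ⇔ ((α ⇔ α) ⇒ β)) = ¬4 = 1
β ⇒ β = 2 ⇒ 2 = 5
α ⇔ α = 2 ⇔ 2 = 5
(β ⇒ β) ⇔ (α ⇔ α) = 5 ⇔ 5 = 5
¬((β ⇒ β) ⇔ (α ⇔ α)) = ¬5 = 0
¬α = ¬2 = 3
β ⇒ ¬α = 2 ⇒ 3 = 5
¬α = ¬2 = 3
(β ⇒ ¬α) ⇒ ¬α = 5 ⇒ 3 = 3
¬((β ⇒ β) ⇔ (α ⇔ α)) ⇒ ((β ⇒ ¬α) ⇒ ¬α) = 0 ⇒ 3 = 5
¬(((α ⇔ β) ⇒ ¬α) ⇔ ((α ⇔ α) ⇒ β)) ⇒ (¬((β ⇒ β) ⇔ (α ⇔ α)) ⇒ ((β ⇒ ¬α) ⇒ ¬α)) = 1 ⇒ 5 = 5
β ⇔ β = 2 ⇔ 2 = 5
¬(β ⇔ β) = ¬5 = 0
β ⇒ α = 2 ⇒ 2 = 5
α ⇒ (β ⇒ α) = 2 ⇒ 5 = 5
¬(α ⇒ (β ⇒ α)) = ¬5 = 0
¬(β ⇔ β) ⇒ ¬(α ⇒ (β ⇒ α)) = 0 ⇒ 0 = 5
β ⇒ β = 2 ⇒ 2 = 5
¬(β ⇒ β) = ¬5 = 0
¬α = ¬2 = 3
¬(β ⇒ β) ⇒ ¬α = 0 ⇒ 3 = 5
(¬(β ⇔ β) ⇒ ¬(α ⇒ (β ⇒ α))) ⇔ (¬(β ⇒ β) ⇒ ¬α) = 5 ⇔ 5 = 5
¬α = ¬2 = 3
¬α ⇒ α = 3 ⇒ 2 = 4
(¬α ⇒ α) ⇔ α = 4 ⇔ 2 = 3
¬α = ¬2 = 3
¬¬α = ¬3 = 2
((¬α ⇒ α) ⇔ α) ⇒ ¬¬α = 3 ⇒ 2 = 4
α ⇔ α = 2 ⇔ 2 = 5
(α ⇔ α) ⇔ α = 5 ⇔ 2 = 2
((α ⇔ α) ⇔ α) ⇔ β = 2 ⇔ 2 = 5
β ⇔ β = 2 ⇔ 2 = 5
β ⇔ α = 2 ⇔ 2 = 5
(β ⇔ α) ⇔ β = 5 ⇔ 2 = 2
(β ⇔ β) ⇒ ((β ⇔ α) ⇔ β) = 5 ⇒ 2 = 2
(((α ⇔ α) ⇔ α) ⇔ β) ⇒ ((β ⇔ β) ⇒ ((β ⇔ α) ⇔ β)) = 5 ⇒ 2 = 2
(((¬α ⇒ α) ⇔ α) ⇒ ¬¬α) ⇒ ((((α ⇔ α) ⇔ α) ⇔ β) ⇒ ((β ⇔ β) ⇒ ((β ⇔ α) ⇔ β))) = 4 ⇒ 2 = 3
((¬(β ⇔ β) ⇒ ¬(α ⇒ (β ⇒ α))) ⇔ (¬(β ⇒ β) ⇒ ¬α)) ⇔ ((((¬α ⇒ α) ⇔ α) ⇒ ¬¬α) ⇒ ((((α ⇔ α) ⇔ α) ⇔ β) ⇒ ((β ⇔ β) ⇒ ((β ⇔ α) ⇔ β)))) = 5 ⇔ 3 = 3
(¬(((α ⇔ β) ⇒ ¬α) ⇔ ((α ⇔ α) ⇒ β)) ⇒ (¬((β ⇒ β) ⇔ (α ⇔ α)) ⇒ ((β ⇒ ¬α) ⇒ ¬α))) ⇒ (((¬(β ⇔ β) ⇒ ¬(α ⇒ (β ⇒ α))) ⇔ (¬(β ⇒ β) ⇒ ¬α)) ⇔ ((((¬α ⇒ α) ⇔ α) ⇒ ¬¬α) ⇒ ((((α ⇔ α) ⇔ α) ⇔ β) ⇒ ((β ⇔ β) ⇒ ((β ⇔ α) ⇔ β))))) = 5 ⇒ 3 = 3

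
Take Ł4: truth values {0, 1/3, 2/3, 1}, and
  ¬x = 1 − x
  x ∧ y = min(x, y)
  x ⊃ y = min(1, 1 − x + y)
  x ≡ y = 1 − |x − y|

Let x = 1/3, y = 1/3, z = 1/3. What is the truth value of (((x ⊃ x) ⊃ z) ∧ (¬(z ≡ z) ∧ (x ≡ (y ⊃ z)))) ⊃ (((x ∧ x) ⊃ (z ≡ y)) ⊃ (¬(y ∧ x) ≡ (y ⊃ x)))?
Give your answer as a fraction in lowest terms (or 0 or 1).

x ⊃ x = 1/3 ⊃ 1/3 = 1
(x ⊃ x) ⊃ z = 1 ⊃ 1/3 = 1/3
z ≡ z = 1/3 ≡ 1/3 = 1
¬(z ≡ z) = ¬1 = 0
y ⊃ z = 1/3 ⊃ 1/3 = 1
x ≡ (y ⊃ z) = 1/3 ≡ 1 = 1/3
¬(z ≡ z) ∧ (x ≡ (y ⊃ z)) = 0 ∧ 1/3 = 0
((x ⊃ x) ⊃ z) ∧ (¬(z ≡ z) ∧ (x ≡ (y ⊃ z))) = 1/3 ∧ 0 = 0
x ∧ x = 1/3 ∧ 1/3 = 1/3
z ≡ y = 1/3 ≡ 1/3 = 1
(x ∧ x) ⊃ (z ≡ y) = 1/3 ⊃ 1 = 1
y ∧ x = 1/3 ∧ 1/3 = 1/3
¬(y ∧ x) = ¬1/3 = 2/3
y ⊃ x = 1/3 ⊃ 1/3 = 1
¬(y ∧ x) ≡ (y ⊃ x) = 2/3 ≡ 1 = 2/3
((x ∧ x) ⊃ (z ≡ y)) ⊃ (¬(y ∧ x) ≡ (y ⊃ x)) = 1 ⊃ 2/3 = 2/3
(((x ⊃ x) ⊃ z) ∧ (¬(z ≡ z) ∧ (x ≡ (y ⊃ z)))) ⊃ (((x ∧ x) ⊃ (z ≡ y)) ⊃ (¬(y ∧ x) ≡ (y ⊃ x))) = 0 ⊃ 2/3 = 1

1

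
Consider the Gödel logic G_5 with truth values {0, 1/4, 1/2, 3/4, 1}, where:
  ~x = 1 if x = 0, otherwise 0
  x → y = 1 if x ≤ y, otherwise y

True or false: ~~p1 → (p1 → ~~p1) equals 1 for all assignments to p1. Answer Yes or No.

Yes

p1 = 0 ↦ 1
p1 = 1/4 ↦ 1
p1 = 1/2 ↦ 1
p1 = 3/4 ↦ 1
p1 = 1 ↦ 1
Every assignment gives a value ≥ 1.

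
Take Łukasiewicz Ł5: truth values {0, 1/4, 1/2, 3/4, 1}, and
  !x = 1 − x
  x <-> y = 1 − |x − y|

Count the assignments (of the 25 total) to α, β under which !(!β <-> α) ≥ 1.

2

value 1: 2 assignments (counts)
value 3/4: 4 assignments
value 1/2: 6 assignments
value 1/4: 8 assignments
value 0: 5 assignments
So 2 of the 25 assignments meet the threshold.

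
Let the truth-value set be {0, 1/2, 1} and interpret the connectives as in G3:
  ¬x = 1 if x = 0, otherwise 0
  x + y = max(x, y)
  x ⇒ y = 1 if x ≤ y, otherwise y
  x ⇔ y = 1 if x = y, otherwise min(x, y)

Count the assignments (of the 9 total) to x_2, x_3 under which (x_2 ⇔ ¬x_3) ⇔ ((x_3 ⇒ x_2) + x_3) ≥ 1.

x_2 = 0, x_3 = 0 ↦ 0  <
x_2 = 0, x_3 = 1/2 ↦ 1/2  <
x_2 = 0, x_3 = 1 ↦ 1  ≥
x_2 = 1/2, x_3 = 0 ↦ 1/2  <
x_2 = 1/2, x_3 = 1/2 ↦ 0  <
x_2 = 1/2, x_3 = 1 ↦ 0  <
x_2 = 1, x_3 = 0 ↦ 1  ≥
x_2 = 1, x_3 = 1/2 ↦ 0  <
x_2 = 1, x_3 = 1 ↦ 0  <
So 2 of the 9 assignments meet the threshold.

2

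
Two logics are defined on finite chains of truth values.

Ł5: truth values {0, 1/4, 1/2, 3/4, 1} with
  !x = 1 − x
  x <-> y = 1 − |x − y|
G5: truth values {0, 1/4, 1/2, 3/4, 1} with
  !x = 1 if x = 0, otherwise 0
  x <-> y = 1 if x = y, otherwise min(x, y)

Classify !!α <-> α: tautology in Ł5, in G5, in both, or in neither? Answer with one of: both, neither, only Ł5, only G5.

only Ł5

In Ł5: every assignment gives 1 — tautology.
In G5: at α = 1/4 the value is 1/4 — not a tautology.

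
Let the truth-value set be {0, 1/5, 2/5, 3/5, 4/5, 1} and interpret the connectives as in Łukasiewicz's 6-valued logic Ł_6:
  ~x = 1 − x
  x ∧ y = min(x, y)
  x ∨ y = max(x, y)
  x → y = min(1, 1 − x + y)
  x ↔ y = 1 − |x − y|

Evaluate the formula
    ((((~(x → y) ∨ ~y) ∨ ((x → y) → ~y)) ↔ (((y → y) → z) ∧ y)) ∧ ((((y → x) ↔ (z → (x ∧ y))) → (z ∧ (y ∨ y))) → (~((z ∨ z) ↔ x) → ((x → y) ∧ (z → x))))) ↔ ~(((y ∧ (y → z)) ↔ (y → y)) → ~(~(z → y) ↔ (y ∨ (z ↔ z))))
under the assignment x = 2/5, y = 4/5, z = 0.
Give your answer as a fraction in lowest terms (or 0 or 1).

1/5

x → y = 2/5 → 4/5 = 1
~(x → y) = ~1 = 0
~y = ~4/5 = 1/5
~(x → y) ∨ ~y = 0 ∨ 1/5 = 1/5
x → y = 2/5 → 4/5 = 1
~y = ~4/5 = 1/5
(x → y) → ~y = 1 → 1/5 = 1/5
(~(x → y) ∨ ~y) ∨ ((x → y) → ~y) = 1/5 ∨ 1/5 = 1/5
y → y = 4/5 → 4/5 = 1
(y → y) → z = 1 → 0 = 0
((y → y) → z) ∧ y = 0 ∧ 4/5 = 0
((~(x → y) ∨ ~y) ∨ ((x → y) → ~y)) ↔ (((y → y) → z) ∧ y) = 1/5 ↔ 0 = 4/5
y → x = 4/5 → 2/5 = 3/5
x ∧ y = 2/5 ∧ 4/5 = 2/5
z → (x ∧ y) = 0 → 2/5 = 1
(y → x) ↔ (z → (x ∧ y)) = 3/5 ↔ 1 = 3/5
y ∨ y = 4/5 ∨ 4/5 = 4/5
z ∧ (y ∨ y) = 0 ∧ 4/5 = 0
((y → x) ↔ (z → (x ∧ y))) → (z ∧ (y ∨ y)) = 3/5 → 0 = 2/5
z ∨ z = 0 ∨ 0 = 0
(z ∨ z) ↔ x = 0 ↔ 2/5 = 3/5
~((z ∨ z) ↔ x) = ~3/5 = 2/5
x → y = 2/5 → 4/5 = 1
z → x = 0 → 2/5 = 1
(x → y) ∧ (z → x) = 1 ∧ 1 = 1
~((z ∨ z) ↔ x) → ((x → y) ∧ (z → x)) = 2/5 → 1 = 1
(((y → x) ↔ (z → (x ∧ y))) → (z ∧ (y ∨ y))) → (~((z ∨ z) ↔ x) → ((x → y) ∧ (z → x))) = 2/5 → 1 = 1
(((~(x → y) ∨ ~y) ∨ ((x → y) → ~y)) ↔ (((y → y) → z) ∧ y)) ∧ ((((y → x) ↔ (z → (x ∧ y))) → (z ∧ (y ∨ y))) → (~((z ∨ z) ↔ x) → ((x → y) ∧ (z → x)))) = 4/5 ∧ 1 = 4/5
y → z = 4/5 → 0 = 1/5
y ∧ (y → z) = 4/5 ∧ 1/5 = 1/5
y → y = 4/5 → 4/5 = 1
(y ∧ (y → z)) ↔ (y → y) = 1/5 ↔ 1 = 1/5
z → y = 0 → 4/5 = 1
~(z → y) = ~1 = 0
z ↔ z = 0 ↔ 0 = 1
y ∨ (z ↔ z) = 4/5 ∨ 1 = 1
~(z → y) ↔ (y ∨ (z ↔ z)) = 0 ↔ 1 = 0
~(~(z → y) ↔ (y ∨ (z ↔ z))) = ~0 = 1
((y ∧ (y → z)) ↔ (y → y)) → ~(~(z → y) ↔ (y ∨ (z ↔ z))) = 1/5 → 1 = 1
~(((y ∧ (y → z)) ↔ (y → y)) → ~(~(z → y) ↔ (y ∨ (z ↔ z)))) = ~1 = 0
((((~(x → y) ∨ ~y) ∨ ((x → y) → ~y)) ↔ (((y → y) → z) ∧ y)) ∧ ((((y → x) ↔ (z → (x ∧ y))) → (z ∧ (y ∨ y))) → (~((z ∨ z) ↔ x) → ((x → y) ∧ (z → x))))) ↔ ~(((y ∧ (y → z)) ↔ (y → y)) → ~(~(z → y) ↔ (y ∨ (z ↔ z)))) = 4/5 ↔ 0 = 1/5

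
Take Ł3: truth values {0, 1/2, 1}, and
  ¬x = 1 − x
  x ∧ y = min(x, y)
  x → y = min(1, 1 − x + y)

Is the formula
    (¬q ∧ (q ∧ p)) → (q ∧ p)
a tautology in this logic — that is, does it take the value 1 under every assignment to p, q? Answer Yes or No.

p = 0, q = 0 ↦ 1
p = 0, q = 1/2 ↦ 1
p = 0, q = 1 ↦ 1
p = 1/2, q = 0 ↦ 1
p = 1/2, q = 1/2 ↦ 1
p = 1/2, q = 1 ↦ 1
p = 1, q = 0 ↦ 1
p = 1, q = 1/2 ↦ 1
p = 1, q = 1 ↦ 1
Every assignment gives a value ≥ 1.

Yes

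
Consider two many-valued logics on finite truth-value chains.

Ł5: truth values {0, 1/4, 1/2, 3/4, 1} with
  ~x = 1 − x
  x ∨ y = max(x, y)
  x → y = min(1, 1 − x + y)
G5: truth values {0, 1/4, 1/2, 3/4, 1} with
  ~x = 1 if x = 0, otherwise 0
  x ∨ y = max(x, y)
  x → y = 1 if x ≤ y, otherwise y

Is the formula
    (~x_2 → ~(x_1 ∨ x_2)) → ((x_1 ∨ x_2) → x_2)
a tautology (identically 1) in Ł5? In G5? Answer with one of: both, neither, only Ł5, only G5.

In Ł5: every assignment gives 1 — tautology.
In G5: at x_1 = 1/2, x_2 = 1/4 the value is 1/4 — not a tautology.

only Ł5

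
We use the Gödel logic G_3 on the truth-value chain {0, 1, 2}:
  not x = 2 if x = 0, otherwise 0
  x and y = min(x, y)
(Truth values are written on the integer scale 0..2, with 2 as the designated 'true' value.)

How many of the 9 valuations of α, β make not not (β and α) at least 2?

4

α = 0, β = 0 ↦ 0  <
α = 0, β = 1 ↦ 0  <
α = 0, β = 2 ↦ 0  <
α = 1, β = 0 ↦ 0  <
α = 1, β = 1 ↦ 2  ≥
α = 1, β = 2 ↦ 2  ≥
α = 2, β = 0 ↦ 0  <
α = 2, β = 1 ↦ 2  ≥
α = 2, β = 2 ↦ 2  ≥
So 4 of the 9 assignments meet the threshold.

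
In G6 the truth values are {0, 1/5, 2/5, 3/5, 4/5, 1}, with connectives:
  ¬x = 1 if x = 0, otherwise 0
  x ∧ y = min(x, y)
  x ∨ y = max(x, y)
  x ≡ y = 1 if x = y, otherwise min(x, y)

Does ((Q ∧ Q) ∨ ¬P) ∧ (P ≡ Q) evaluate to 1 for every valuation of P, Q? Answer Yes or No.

Counterexample: take P = 0, Q = 1/5.
Q ∧ Q = 1/5 ∧ 1/5 = 1/5
¬P = ¬0 = 1
(Q ∧ Q) ∨ ¬P = 1/5 ∨ 1 = 1
P ≡ Q = 0 ≡ 1/5 = 0
((Q ∧ Q) ∨ ¬P) ∧ (P ≡ Q) = 1 ∧ 0 = 0
This gives 0 ≠ 1.

No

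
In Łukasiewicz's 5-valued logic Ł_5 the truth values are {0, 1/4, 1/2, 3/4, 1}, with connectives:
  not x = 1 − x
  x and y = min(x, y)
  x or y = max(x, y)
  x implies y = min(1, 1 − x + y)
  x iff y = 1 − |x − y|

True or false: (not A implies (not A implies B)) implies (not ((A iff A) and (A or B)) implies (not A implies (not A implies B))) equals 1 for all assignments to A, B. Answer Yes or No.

Yes

At A = 1/4, B = 1, for instance:
not A = not 1/4 = 3/4
not A = not 1/4 = 3/4
not A implies B = 3/4 implies 1 = 1
not A implies (not A implies B) = 3/4 implies 1 = 1
A iff A = 1/4 iff 1/4 = 1
A or B = 1/4 or 1 = 1
(A iff A) and (A or B) = 1 and 1 = 1
not ((A iff A) and (A or B)) = not 1 = 0
not ((A iff A) and (A or B)) implies (not A implies (not A implies B)) = 0 implies 1 = 1
(not A implies (not A implies B)) implies (not ((A iff A) and (A or B)) implies (not A implies (not A implies B))) = 1 implies 1 = 1
and checking the remaining 24 assignments likewise gives ≥ 1 in every case.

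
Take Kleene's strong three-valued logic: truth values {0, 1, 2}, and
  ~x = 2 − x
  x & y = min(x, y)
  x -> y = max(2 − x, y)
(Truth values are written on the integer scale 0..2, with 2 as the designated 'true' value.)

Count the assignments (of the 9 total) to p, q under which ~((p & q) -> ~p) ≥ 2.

1

p = 0, q = 0 ↦ 0  <
p = 0, q = 1 ↦ 0  <
p = 0, q = 2 ↦ 0  <
p = 1, q = 0 ↦ 0  <
p = 1, q = 1 ↦ 1  <
p = 1, q = 2 ↦ 1  <
p = 2, q = 0 ↦ 0  <
p = 2, q = 1 ↦ 1  <
p = 2, q = 2 ↦ 2  ≥
So 1 of the 9 assignments meets the threshold.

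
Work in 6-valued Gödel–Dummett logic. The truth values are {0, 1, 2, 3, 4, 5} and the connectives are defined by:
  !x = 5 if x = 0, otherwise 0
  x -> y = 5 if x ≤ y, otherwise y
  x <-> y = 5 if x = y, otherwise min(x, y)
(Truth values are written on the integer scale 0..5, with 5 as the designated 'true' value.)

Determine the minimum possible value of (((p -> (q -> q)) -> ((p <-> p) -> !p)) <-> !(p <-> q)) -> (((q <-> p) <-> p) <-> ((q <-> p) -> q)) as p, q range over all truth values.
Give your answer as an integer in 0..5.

Take p = 2, q = 1:
q -> q = 1 -> 1 = 5
p -> (q -> q) = 2 -> 5 = 5
p <-> p = 2 <-> 2 = 5
!p = !2 = 0
(p <-> p) -> !p = 5 -> 0 = 0
(p -> (q -> q)) -> ((p <-> p) -> !p) = 5 -> 0 = 0
p <-> q = 2 <-> 1 = 1
!(p <-> q) = !1 = 0
((p -> (q -> q)) -> ((p <-> p) -> !p)) <-> !(p <-> q) = 0 <-> 0 = 5
q <-> p = 1 <-> 2 = 1
(q <-> p) <-> p = 1 <-> 2 = 1
q <-> p = 1 <-> 2 = 1
(q <-> p) -> q = 1 -> 1 = 5
((q <-> p) <-> p) <-> ((q <-> p) -> q) = 1 <-> 5 = 1
(((p -> (q -> q)) -> ((p <-> p) -> !p)) <-> !(p <-> q)) -> (((q <-> p) <-> p) <-> ((q <-> p) -> q)) = 5 -> 1 = 1
No assignment yields a value below 1, so this is the minimum.

1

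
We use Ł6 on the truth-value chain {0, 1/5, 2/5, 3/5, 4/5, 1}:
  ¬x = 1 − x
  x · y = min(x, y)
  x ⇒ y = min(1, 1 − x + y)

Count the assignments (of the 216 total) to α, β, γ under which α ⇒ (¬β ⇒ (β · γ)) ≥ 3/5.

value 1: 154 assignments (counts)
value 4/5: 21 assignments (counts)
value 3/5: 15 assignments (counts)
value 2/5: 13 assignments
value 1/5: 7 assignments
value 0: 6 assignments
So 190 of the 216 assignments meet the threshold.

190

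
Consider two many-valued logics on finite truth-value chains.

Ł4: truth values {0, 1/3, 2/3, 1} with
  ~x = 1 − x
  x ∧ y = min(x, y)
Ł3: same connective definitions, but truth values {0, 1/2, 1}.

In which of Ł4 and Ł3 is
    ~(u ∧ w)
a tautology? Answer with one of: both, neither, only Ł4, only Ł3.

In Ł4: at u = 1/3, w = 1/3 the value is 2/3 — not a tautology.
In Ł3: at u = 1/2, w = 1/2 the value is 1/2 — not a tautology.

neither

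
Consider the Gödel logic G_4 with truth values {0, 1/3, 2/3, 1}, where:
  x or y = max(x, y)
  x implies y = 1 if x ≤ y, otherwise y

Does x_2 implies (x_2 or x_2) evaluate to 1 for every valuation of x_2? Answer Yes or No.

Yes

x_2 = 0 ↦ 1
x_2 = 1/3 ↦ 1
x_2 = 2/3 ↦ 1
x_2 = 1 ↦ 1
Every assignment gives a value ≥ 1.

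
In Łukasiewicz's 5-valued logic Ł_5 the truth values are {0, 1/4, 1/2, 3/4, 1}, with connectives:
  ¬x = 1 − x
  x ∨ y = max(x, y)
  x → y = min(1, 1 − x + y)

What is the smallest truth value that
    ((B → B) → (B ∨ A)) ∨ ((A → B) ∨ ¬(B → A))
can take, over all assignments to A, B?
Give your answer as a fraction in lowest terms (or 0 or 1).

Take A = 1/2, B = 0:
B → B = 0 → 0 = 1
B ∨ A = 0 ∨ 1/2 = 1/2
(B → B) → (B ∨ A) = 1 → 1/2 = 1/2
A → B = 1/2 → 0 = 1/2
B → A = 0 → 1/2 = 1
¬(B → A) = ¬1 = 0
(A → B) ∨ ¬(B → A) = 1/2 ∨ 0 = 1/2
((B → B) → (B ∨ A)) ∨ ((A → B) ∨ ¬(B → A)) = 1/2 ∨ 1/2 = 1/2
No assignment yields a value below 1/2, so this is the minimum.

1/2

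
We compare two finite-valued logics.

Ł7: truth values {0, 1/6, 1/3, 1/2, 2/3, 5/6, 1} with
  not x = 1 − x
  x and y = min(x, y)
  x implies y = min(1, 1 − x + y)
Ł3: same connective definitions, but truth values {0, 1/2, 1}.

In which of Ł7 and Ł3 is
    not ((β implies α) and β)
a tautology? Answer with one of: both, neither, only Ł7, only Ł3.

In Ł7: at α = 0, β = 1/6 the value is 5/6 — not a tautology.
In Ł3: at α = 0, β = 1/2 the value is 1/2 — not a tautology.

neither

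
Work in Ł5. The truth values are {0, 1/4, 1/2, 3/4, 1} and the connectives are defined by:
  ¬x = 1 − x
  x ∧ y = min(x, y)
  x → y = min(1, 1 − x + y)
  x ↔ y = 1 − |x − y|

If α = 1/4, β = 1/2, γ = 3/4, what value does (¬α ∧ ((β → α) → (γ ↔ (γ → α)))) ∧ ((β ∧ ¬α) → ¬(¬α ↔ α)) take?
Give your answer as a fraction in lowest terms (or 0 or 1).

3/4

¬α = ¬1/4 = 3/4
β → α = 1/2 → 1/4 = 3/4
γ → α = 3/4 → 1/4 = 1/2
γ ↔ (γ → α) = 3/4 ↔ 1/2 = 3/4
(β → α) → (γ ↔ (γ → α)) = 3/4 → 3/4 = 1
¬α ∧ ((β → α) → (γ ↔ (γ → α))) = 3/4 ∧ 1 = 3/4
¬α = ¬1/4 = 3/4
β ∧ ¬α = 1/2 ∧ 3/4 = 1/2
¬α = ¬1/4 = 3/4
¬α ↔ α = 3/4 ↔ 1/4 = 1/2
¬(¬α ↔ α) = ¬1/2 = 1/2
(β ∧ ¬α) → ¬(¬α ↔ α) = 1/2 → 1/2 = 1
(¬α ∧ ((β → α) → (γ ↔ (γ → α)))) ∧ ((β ∧ ¬α) → ¬(¬α ↔ α)) = 3/4 ∧ 1 = 3/4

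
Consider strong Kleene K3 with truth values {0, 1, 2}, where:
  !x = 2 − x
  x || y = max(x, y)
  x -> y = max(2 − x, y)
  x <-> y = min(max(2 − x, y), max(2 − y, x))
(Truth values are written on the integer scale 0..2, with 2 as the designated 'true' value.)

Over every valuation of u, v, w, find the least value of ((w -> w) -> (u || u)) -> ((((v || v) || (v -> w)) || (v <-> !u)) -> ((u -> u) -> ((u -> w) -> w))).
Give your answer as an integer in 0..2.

1

Take u = 0, v = 0, w = 1:
w -> w = 1 -> 1 = 1
u || u = 0 || 0 = 0
(w -> w) -> (u || u) = 1 -> 0 = 1
v || v = 0 || 0 = 0
v -> w = 0 -> 1 = 2
(v || v) || (v -> w) = 0 || 2 = 2
!u = !0 = 2
v <-> !u = 0 <-> 2 = 0
((v || v) || (v -> w)) || (v <-> !u) = 2 || 0 = 2
u -> u = 0 -> 0 = 2
u -> w = 0 -> 1 = 2
(u -> w) -> w = 2 -> 1 = 1
(u -> u) -> ((u -> w) -> w) = 2 -> 1 = 1
(((v || v) || (v -> w)) || (v <-> !u)) -> ((u -> u) -> ((u -> w) -> w)) = 2 -> 1 = 1
((w -> w) -> (u || u)) -> ((((v || v) || (v -> w)) || (v <-> !u)) -> ((u -> u) -> ((u -> w) -> w))) = 1 -> 1 = 1
No assignment yields a value below 1, so this is the minimum.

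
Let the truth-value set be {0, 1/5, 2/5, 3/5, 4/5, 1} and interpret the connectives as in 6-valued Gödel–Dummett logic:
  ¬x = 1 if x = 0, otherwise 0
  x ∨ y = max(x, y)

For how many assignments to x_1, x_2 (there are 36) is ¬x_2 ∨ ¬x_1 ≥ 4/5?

11

value 1: 11 assignments (counts)
value 0: 25 assignments
So 11 of the 36 assignments meet the threshold.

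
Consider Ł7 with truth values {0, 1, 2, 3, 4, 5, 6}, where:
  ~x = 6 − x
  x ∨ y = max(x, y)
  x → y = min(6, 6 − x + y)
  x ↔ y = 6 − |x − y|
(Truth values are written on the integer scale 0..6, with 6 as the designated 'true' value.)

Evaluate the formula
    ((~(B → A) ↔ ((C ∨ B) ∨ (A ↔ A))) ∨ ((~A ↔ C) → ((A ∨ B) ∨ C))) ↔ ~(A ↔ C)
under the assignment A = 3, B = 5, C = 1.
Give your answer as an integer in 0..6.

2

B → A = 5 → 3 = 4
~(B → A) = ~4 = 2
C ∨ B = 1 ∨ 5 = 5
A ↔ A = 3 ↔ 3 = 6
(C ∨ B) ∨ (A ↔ A) = 5 ∨ 6 = 6
~(B → A) ↔ ((C ∨ B) ∨ (A ↔ A)) = 2 ↔ 6 = 2
~A = ~3 = 3
~A ↔ C = 3 ↔ 1 = 4
A ∨ B = 3 ∨ 5 = 5
(A ∨ B) ∨ C = 5 ∨ 1 = 5
(~A ↔ C) → ((A ∨ B) ∨ C) = 4 → 5 = 6
(~(B → A) ↔ ((C ∨ B) ∨ (A ↔ A))) ∨ ((~A ↔ C) → ((A ∨ B) ∨ C)) = 2 ∨ 6 = 6
A ↔ C = 3 ↔ 1 = 4
~(A ↔ C) = ~4 = 2
((~(B → A) ↔ ((C ∨ B) ∨ (A ↔ A))) ∨ ((~A ↔ C) → ((A ∨ B) ∨ C))) ↔ ~(A ↔ C) = 6 ↔ 2 = 2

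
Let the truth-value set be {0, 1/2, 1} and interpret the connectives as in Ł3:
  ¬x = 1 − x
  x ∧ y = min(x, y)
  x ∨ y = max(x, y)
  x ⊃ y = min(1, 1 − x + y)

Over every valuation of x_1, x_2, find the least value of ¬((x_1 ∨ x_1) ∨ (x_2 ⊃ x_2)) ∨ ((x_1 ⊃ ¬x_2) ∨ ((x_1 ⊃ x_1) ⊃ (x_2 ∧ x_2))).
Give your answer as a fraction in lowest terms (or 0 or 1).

1/2

Take x_1 = 1, x_2 = 1/2:
x_1 ∨ x_1 = 1 ∨ 1 = 1
x_2 ⊃ x_2 = 1/2 ⊃ 1/2 = 1
(x_1 ∨ x_1) ∨ (x_2 ⊃ x_2) = 1 ∨ 1 = 1
¬((x_1 ∨ x_1) ∨ (x_2 ⊃ x_2)) = ¬1 = 0
¬x_2 = ¬1/2 = 1/2
x_1 ⊃ ¬x_2 = 1 ⊃ 1/2 = 1/2
x_1 ⊃ x_1 = 1 ⊃ 1 = 1
x_2 ∧ x_2 = 1/2 ∧ 1/2 = 1/2
(x_1 ⊃ x_1) ⊃ (x_2 ∧ x_2) = 1 ⊃ 1/2 = 1/2
(x_1 ⊃ ¬x_2) ∨ ((x_1 ⊃ x_1) ⊃ (x_2 ∧ x_2)) = 1/2 ∨ 1/2 = 1/2
¬((x_1 ∨ x_1) ∨ (x_2 ⊃ x_2)) ∨ ((x_1 ⊃ ¬x_2) ∨ ((x_1 ⊃ x_1) ⊃ (x_2 ∧ x_2))) = 0 ∨ 1/2 = 1/2
No assignment yields a value below 1/2, so this is the minimum.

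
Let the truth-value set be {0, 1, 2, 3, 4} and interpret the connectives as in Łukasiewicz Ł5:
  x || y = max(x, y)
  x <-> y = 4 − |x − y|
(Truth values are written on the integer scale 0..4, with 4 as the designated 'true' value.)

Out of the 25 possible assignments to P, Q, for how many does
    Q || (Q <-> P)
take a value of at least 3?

value 4: 9 assignments (counts)
value 3: 9 assignments (counts)
value 2: 4 assignments
value 1: 2 assignments
value 0: 1 assignment
So 18 of the 25 assignments meet the threshold.

18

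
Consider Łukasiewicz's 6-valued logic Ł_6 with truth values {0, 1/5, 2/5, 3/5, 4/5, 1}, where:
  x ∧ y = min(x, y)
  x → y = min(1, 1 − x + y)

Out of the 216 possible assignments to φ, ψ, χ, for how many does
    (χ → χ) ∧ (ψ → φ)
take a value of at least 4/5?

value 1: 126 assignments (counts)
value 4/5: 30 assignments (counts)
value 3/5: 24 assignments
value 2/5: 18 assignments
value 1/5: 12 assignments
value 0: 6 assignments
So 156 of the 216 assignments meet the threshold.

156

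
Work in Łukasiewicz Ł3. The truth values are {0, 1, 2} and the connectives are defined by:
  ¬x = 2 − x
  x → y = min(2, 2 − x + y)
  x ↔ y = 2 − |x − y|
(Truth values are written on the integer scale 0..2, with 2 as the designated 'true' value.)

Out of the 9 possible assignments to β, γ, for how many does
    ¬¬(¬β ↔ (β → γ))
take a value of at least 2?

5

β = 0, γ = 0 ↦ 2  ≥
β = 0, γ = 1 ↦ 2  ≥
β = 0, γ = 2 ↦ 2  ≥
β = 1, γ = 0 ↦ 2  ≥
β = 1, γ = 1 ↦ 1  <
β = 1, γ = 2 ↦ 1  <
β = 2, γ = 0 ↦ 2  ≥
β = 2, γ = 1 ↦ 1  <
β = 2, γ = 2 ↦ 0  <
So 5 of the 9 assignments meet the threshold.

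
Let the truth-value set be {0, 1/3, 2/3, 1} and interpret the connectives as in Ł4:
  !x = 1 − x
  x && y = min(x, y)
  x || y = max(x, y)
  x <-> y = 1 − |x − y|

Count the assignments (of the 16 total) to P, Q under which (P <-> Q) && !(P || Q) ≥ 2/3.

4

P = 0, Q = 0 ↦ 1  ≥
P = 0, Q = 1/3 ↦ 2/3  ≥
P = 0, Q = 2/3 ↦ 1/3  <
P = 0, Q = 1 ↦ 0  <
P = 1/3, Q = 0 ↦ 2/3  ≥
P = 1/3, Q = 1/3 ↦ 2/3  ≥
P = 1/3, Q = 2/3 ↦ 1/3  <
P = 1/3, Q = 1 ↦ 0  <
P = 2/3, Q = 0 ↦ 1/3  <
P = 2/3, Q = 1/3 ↦ 1/3  <
P = 2/3, Q = 2/3 ↦ 1/3  <
P = 2/3, Q = 1 ↦ 0  <
P = 1, Q = 0 ↦ 0  <
P = 1, Q = 1/3 ↦ 0  <
P = 1, Q = 2/3 ↦ 0  <
P = 1, Q = 1 ↦ 0  <
So 4 of the 16 assignments meet the threshold.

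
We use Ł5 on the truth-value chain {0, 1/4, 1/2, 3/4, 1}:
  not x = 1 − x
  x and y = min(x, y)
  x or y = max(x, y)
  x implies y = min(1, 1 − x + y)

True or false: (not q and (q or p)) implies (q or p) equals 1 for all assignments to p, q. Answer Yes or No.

Yes

At p = 1/2, q = 1/4, for instance:
not q = not 1/4 = 3/4
q or p = 1/4 or 1/2 = 1/2
not q and (q or p) = 3/4 and 1/2 = 1/2
(not q and (q or p)) implies (q or p) = 1/2 implies 1/2 = 1
and checking the remaining 24 assignments likewise gives ≥ 1 in every case.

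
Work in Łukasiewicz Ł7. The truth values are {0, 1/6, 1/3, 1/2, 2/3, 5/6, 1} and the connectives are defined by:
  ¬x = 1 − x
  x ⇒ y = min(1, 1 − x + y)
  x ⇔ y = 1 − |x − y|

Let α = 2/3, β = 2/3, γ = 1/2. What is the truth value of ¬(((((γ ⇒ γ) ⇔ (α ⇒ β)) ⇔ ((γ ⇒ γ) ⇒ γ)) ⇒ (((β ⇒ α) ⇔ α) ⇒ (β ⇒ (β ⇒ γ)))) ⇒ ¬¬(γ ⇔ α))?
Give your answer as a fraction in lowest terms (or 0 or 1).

γ ⇒ γ = 1/2 ⇒ 1/2 = 1
α ⇒ β = 2/3 ⇒ 2/3 = 1
(γ ⇒ γ) ⇔ (α ⇒ β) = 1 ⇔ 1 = 1
γ ⇒ γ = 1/2 ⇒ 1/2 = 1
(γ ⇒ γ) ⇒ γ = 1 ⇒ 1/2 = 1/2
((γ ⇒ γ) ⇔ (α ⇒ β)) ⇔ ((γ ⇒ γ) ⇒ γ) = 1 ⇔ 1/2 = 1/2
β ⇒ α = 2/3 ⇒ 2/3 = 1
(β ⇒ α) ⇔ α = 1 ⇔ 2/3 = 2/3
β ⇒ γ = 2/3 ⇒ 1/2 = 5/6
β ⇒ (β ⇒ γ) = 2/3 ⇒ 5/6 = 1
((β ⇒ α) ⇔ α) ⇒ (β ⇒ (β ⇒ γ)) = 2/3 ⇒ 1 = 1
(((γ ⇒ γ) ⇔ (α ⇒ β)) ⇔ ((γ ⇒ γ) ⇒ γ)) ⇒ (((β ⇒ α) ⇔ α) ⇒ (β ⇒ (β ⇒ γ))) = 1/2 ⇒ 1 = 1
γ ⇔ α = 1/2 ⇔ 2/3 = 5/6
¬(γ ⇔ α) = ¬5/6 = 1/6
¬¬(γ ⇔ α) = ¬1/6 = 5/6
((((γ ⇒ γ) ⇔ (α ⇒ β)) ⇔ ((γ ⇒ γ) ⇒ γ)) ⇒ (((β ⇒ α) ⇔ α) ⇒ (β ⇒ (β ⇒ γ)))) ⇒ ¬¬(γ ⇔ α) = 1 ⇒ 5/6 = 5/6
¬(((((γ ⇒ γ) ⇔ (α ⇒ β)) ⇔ ((γ ⇒ γ) ⇒ γ)) ⇒ (((β ⇒ α) ⇔ α) ⇒ (β ⇒ (β ⇒ γ)))) ⇒ ¬¬(γ ⇔ α)) = ¬5/6 = 1/6

1/6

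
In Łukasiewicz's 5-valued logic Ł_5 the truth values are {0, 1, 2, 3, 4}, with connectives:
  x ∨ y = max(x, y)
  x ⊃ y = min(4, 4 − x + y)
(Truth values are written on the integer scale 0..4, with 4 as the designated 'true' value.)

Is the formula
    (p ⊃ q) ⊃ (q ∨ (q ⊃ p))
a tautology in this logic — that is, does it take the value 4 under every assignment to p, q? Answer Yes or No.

Counterexample: take p = 0, q = 1.
p ⊃ q = 0 ⊃ 1 = 4
q ⊃ p = 1 ⊃ 0 = 3
q ∨ (q ⊃ p) = 1 ∨ 3 = 3
(p ⊃ q) ⊃ (q ∨ (q ⊃ p)) = 4 ⊃ 3 = 3
This gives 3 ≠ 4.

No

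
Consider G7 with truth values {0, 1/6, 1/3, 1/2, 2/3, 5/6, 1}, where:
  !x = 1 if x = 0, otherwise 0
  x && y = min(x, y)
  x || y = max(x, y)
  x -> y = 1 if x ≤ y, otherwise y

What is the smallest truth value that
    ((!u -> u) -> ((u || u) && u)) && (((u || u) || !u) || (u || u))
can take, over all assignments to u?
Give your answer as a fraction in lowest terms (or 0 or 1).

1/6

Take u = 1/6:
!u = !1/6 = 0
!u -> u = 0 -> 1/6 = 1
u || u = 1/6 || 1/6 = 1/6
(u || u) && u = 1/6 && 1/6 = 1/6
(!u -> u) -> ((u || u) && u) = 1 -> 1/6 = 1/6
u || u = 1/6 || 1/6 = 1/6
!u = !1/6 = 0
(u || u) || !u = 1/6 || 0 = 1/6
u || u = 1/6 || 1/6 = 1/6
((u || u) || !u) || (u || u) = 1/6 || 1/6 = 1/6
((!u -> u) -> ((u || u) && u)) && (((u || u) || !u) || (u || u)) = 1/6 && 1/6 = 1/6
No assignment yields a value below 1/6, so this is the minimum.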